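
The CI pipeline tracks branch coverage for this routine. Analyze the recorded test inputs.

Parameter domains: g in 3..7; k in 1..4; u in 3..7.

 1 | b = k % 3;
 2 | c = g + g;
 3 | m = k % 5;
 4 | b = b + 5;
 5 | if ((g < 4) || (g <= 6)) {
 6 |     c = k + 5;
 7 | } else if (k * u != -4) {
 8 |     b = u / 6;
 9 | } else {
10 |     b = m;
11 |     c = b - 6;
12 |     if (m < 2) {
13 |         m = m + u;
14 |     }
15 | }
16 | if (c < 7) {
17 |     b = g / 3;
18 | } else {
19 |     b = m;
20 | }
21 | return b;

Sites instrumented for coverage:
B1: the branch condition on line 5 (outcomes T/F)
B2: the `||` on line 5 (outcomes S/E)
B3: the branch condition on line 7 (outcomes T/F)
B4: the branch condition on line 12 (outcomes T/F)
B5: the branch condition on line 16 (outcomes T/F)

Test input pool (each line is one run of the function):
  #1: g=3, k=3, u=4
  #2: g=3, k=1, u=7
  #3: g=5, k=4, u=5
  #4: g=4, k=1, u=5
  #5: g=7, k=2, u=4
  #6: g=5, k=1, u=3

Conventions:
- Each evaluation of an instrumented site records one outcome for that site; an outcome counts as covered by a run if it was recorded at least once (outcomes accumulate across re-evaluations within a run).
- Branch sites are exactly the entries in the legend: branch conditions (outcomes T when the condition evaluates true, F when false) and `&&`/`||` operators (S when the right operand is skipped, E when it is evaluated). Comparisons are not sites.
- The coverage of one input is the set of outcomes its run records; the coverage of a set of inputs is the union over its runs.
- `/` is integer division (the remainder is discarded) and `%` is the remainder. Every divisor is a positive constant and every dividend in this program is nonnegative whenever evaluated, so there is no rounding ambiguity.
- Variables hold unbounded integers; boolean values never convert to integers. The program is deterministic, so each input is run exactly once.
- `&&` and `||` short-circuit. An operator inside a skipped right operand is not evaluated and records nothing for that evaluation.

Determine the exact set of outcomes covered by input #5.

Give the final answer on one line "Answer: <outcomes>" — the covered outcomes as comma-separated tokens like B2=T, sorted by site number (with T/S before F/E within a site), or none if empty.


Simulating input #5 (g=7, k=2, u=4) step by step:
  B2->E, B1->F, B3->T, B5->F
distinct outcomes covered: B1=F, B2=E, B3=T, B5=F
Answer: B1=F, B2=E, B3=T, B5=F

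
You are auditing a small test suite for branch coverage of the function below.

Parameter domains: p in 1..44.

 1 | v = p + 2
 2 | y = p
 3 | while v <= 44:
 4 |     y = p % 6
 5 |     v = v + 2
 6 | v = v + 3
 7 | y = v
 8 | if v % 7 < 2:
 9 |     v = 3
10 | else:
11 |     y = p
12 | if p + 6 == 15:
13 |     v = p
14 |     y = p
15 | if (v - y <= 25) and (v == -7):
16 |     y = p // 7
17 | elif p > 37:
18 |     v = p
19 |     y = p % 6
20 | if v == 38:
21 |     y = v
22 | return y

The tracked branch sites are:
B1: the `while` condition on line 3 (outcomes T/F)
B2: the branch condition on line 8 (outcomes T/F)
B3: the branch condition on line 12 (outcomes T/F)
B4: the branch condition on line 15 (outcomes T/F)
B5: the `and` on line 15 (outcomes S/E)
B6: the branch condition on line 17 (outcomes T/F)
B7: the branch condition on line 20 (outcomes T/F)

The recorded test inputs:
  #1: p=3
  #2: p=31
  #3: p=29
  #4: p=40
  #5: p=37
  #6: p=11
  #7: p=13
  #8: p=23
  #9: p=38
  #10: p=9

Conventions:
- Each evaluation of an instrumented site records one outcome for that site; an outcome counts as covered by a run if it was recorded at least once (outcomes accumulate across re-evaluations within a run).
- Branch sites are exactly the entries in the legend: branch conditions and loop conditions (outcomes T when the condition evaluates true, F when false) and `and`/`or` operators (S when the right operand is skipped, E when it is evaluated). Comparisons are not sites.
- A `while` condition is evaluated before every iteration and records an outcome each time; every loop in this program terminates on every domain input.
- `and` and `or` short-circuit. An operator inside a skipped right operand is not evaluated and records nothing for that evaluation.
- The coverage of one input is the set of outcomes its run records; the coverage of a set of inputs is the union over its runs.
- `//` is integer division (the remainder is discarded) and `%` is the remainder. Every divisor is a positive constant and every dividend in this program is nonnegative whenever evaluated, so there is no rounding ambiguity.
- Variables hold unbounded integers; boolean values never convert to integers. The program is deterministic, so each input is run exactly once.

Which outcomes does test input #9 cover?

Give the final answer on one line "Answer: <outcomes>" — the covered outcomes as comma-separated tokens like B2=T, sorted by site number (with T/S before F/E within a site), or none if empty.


Event log for input #9 (p=38):
  B1->T, B1->T, B1->T, B1->F, B2->T, B3->F, B5->E, B4->F, B6->T, B7->T
distinct outcomes covered: B1=T, B1=F, B2=T, B3=F, B4=F, B5=E, B6=T, B7=T
Answer: B1=T, B1=F, B2=T, B3=F, B4=F, B5=E, B6=T, B7=T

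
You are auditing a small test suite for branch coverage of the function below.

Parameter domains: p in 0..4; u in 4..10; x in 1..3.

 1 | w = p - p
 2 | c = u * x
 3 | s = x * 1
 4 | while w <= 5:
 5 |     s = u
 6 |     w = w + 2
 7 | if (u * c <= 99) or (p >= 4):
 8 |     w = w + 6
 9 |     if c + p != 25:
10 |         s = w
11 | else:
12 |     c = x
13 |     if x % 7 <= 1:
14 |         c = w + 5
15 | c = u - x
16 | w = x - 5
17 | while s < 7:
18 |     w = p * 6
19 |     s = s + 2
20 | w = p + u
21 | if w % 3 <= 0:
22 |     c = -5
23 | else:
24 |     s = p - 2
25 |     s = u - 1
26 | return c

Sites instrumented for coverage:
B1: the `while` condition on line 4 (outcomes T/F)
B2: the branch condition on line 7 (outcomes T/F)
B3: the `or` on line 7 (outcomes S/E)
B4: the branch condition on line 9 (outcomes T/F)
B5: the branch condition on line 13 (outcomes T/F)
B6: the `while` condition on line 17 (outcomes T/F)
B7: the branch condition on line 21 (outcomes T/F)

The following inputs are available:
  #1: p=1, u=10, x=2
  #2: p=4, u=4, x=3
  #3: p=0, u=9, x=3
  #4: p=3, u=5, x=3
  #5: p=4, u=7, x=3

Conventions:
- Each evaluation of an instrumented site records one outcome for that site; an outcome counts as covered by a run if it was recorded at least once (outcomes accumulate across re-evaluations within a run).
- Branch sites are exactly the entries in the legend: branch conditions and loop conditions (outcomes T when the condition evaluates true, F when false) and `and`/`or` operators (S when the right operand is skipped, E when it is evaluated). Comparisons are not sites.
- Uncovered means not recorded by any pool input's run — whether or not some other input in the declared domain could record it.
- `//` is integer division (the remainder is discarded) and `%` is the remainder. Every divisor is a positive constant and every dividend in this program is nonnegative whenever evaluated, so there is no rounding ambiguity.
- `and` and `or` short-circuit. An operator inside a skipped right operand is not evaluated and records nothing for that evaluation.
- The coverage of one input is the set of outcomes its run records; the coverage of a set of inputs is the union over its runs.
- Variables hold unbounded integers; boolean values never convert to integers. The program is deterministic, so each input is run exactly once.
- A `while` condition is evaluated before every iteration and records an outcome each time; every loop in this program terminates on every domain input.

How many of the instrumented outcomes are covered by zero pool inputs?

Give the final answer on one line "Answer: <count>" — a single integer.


input #1 (p=1, u=10, x=2): covers B1=T, B1=F, B2=F, B3=E, B5=F, B6=F, B7=F
input #2 (p=4, u=4, x=3): covers B1=T, B1=F, B2=T, B3=S, B4=T, B6=F, B7=F
input #3 (p=0, u=9, x=3): covers B1=T, B1=F, B2=F, B3=E, B5=F, B6=F, B7=T
input #4 (p=3, u=5, x=3): covers B1=T, B1=F, B2=T, B3=S, B4=T, B6=F, B7=F
input #5 (p=4, u=7, x=3): covers B1=T, B1=F, B2=T, B3=E, B4=F, B6=F, B7=F
union over the pool: B1=T, B1=F, B2=T, B2=F, B3=S, B3=E, B4=T, B4=F, B5=F, B6=F, B7=T, B7=F
uncovered (2 of 14): B5=T, B6=T
Answer: 2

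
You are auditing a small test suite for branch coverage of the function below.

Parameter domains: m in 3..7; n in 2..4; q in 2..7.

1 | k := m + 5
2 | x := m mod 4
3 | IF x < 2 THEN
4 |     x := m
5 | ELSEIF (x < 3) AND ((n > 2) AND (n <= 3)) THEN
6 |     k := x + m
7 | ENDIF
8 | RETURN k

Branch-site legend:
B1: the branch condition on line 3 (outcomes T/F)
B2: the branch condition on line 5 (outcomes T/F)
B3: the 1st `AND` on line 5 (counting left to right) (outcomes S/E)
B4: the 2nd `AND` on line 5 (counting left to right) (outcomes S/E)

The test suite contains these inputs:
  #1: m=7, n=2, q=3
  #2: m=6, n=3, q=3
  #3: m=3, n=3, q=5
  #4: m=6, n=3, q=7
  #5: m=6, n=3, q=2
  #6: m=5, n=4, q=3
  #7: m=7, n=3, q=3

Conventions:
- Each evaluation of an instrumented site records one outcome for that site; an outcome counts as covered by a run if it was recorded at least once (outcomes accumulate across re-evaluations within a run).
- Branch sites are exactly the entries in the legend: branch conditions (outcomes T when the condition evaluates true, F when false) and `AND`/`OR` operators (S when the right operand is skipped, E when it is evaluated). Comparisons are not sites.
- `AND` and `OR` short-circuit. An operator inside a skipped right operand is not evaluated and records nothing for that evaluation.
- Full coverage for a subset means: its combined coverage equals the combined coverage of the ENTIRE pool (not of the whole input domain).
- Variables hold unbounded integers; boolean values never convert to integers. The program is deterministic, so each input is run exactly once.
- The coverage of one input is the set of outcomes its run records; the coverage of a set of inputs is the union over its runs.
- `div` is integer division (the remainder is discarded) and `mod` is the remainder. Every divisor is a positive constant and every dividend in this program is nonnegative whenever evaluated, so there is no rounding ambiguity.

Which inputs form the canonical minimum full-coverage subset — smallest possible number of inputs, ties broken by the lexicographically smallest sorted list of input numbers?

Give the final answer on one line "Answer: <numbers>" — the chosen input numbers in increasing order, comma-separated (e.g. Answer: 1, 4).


input #1 (m=7, n=2, q=3): events B1->F, B3->S, B2->F; covers B1=F, B2=F, B3=S
input #2 (m=6, n=3, q=3): events B1->F, B3->E, B4->E, B2->T; covers B1=F, B2=T, B3=E, B4=E
input #3 (m=3, n=3, q=5): events B1->F, B3->S, B2->F; covers B1=F, B2=F, B3=S
input #4 (m=6, n=3, q=7): events B1->F, B3->E, B4->E, B2->T; covers B1=F, B2=T, B3=E, B4=E
input #5 (m=6, n=3, q=2): events B1->F, B3->E, B4->E, B2->T; covers B1=F, B2=T, B3=E, B4=E
input #6 (m=5, n=4, q=3): events B1->T; covers B1=T
input #7 (m=7, n=3, q=3): events B1->F, B3->S, B2->F; covers B1=F, B2=F, B3=S
pool-wide coverage (7 outcomes): B1=T, B1=F, B2=T, B2=F, B3=S, B3=E, B4=E
no size-1 subset reaches all 7 outcomes (best union: 4/7)
no size-2 subset reaches all 7 outcomes (best union: 6/7)
inputs {1, 2, 6} (size 3) cover everything; no size-3 subset with a lexicographically smaller index list covers all 7
Answer: 1, 2, 6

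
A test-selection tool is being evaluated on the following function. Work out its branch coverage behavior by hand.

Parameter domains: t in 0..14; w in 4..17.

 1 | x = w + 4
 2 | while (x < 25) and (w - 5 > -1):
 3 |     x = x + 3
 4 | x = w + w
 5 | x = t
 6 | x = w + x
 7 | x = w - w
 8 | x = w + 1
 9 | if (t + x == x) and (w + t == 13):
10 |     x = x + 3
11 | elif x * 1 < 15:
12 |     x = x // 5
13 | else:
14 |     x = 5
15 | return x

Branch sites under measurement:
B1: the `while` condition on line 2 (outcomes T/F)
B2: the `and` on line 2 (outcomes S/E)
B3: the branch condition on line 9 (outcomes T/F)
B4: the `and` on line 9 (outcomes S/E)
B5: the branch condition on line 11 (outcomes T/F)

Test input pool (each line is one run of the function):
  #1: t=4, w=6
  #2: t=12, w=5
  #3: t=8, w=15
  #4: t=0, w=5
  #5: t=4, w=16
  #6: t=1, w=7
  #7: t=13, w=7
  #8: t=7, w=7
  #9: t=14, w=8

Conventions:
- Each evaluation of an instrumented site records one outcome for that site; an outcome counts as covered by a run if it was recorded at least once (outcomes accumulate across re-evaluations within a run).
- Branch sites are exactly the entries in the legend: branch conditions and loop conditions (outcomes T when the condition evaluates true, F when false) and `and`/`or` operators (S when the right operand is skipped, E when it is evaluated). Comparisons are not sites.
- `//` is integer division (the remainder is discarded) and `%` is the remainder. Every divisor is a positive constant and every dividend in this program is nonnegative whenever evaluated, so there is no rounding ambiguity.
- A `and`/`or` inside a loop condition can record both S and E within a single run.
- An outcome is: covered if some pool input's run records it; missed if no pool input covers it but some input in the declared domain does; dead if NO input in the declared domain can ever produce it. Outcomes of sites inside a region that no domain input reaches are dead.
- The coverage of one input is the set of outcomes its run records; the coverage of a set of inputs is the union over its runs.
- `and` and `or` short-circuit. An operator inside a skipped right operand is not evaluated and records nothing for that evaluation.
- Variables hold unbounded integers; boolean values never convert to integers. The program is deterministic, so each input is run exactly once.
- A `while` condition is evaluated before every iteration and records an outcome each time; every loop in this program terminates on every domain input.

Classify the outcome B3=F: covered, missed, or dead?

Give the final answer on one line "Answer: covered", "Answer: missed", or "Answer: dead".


B3=F is recorded by pool input(s) 1, 2, 3, 4, 5, 6, 7, 8, 9 -> covered
Answer: covered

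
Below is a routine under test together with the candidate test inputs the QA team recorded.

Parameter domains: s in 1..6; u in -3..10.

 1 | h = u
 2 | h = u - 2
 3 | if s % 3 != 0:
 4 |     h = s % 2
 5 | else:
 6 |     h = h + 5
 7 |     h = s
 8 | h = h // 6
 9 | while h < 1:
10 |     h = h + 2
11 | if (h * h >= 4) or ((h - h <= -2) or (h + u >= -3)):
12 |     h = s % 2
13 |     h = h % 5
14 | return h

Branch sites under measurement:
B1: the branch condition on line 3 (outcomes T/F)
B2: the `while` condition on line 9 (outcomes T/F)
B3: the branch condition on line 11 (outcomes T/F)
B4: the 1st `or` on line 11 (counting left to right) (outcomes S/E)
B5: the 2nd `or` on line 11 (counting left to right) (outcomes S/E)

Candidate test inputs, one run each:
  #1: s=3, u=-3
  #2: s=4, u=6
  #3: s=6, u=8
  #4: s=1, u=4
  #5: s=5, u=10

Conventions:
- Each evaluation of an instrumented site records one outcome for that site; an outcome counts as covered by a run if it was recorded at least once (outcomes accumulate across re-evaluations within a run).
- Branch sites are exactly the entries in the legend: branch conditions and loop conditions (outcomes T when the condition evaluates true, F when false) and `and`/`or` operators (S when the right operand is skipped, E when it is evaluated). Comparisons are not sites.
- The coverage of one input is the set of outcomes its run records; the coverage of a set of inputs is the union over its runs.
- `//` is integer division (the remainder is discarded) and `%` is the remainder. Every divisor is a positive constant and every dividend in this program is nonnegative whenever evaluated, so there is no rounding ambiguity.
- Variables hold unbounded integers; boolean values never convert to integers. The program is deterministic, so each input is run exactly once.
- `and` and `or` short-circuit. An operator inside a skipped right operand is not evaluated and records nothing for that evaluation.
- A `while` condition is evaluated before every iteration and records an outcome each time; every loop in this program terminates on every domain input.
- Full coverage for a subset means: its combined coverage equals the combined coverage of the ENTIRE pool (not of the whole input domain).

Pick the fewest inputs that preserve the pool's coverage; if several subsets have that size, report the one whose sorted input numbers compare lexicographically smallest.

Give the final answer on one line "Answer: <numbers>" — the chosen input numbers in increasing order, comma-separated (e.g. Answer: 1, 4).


run #1 (s=3, u=-3) records B1=F, B2=T, B2=F, B3=T, B4=S
run #2 (s=4, u=6) records B1=T, B2=T, B2=F, B3=T, B4=S
run #3 (s=6, u=8) records B1=F, B2=F, B3=T, B4=E, B5=E
run #4 (s=1, u=4) records B1=T, B2=T, B2=F, B3=T, B4=S
run #5 (s=5, u=10) records B1=T, B2=T, B2=F, B3=T, B4=S
pool-wide coverage (8 outcomes): B1=T, B1=F, B2=T, B2=F, B3=T, B4=S, B4=E, B5=E
no size-1 subset reaches all 8 outcomes (best union: 5/8)
the canonical winner is {2, 3}: size 2, full 8-outcome coverage, earliest index list among size-2 covers
Answer: 2, 3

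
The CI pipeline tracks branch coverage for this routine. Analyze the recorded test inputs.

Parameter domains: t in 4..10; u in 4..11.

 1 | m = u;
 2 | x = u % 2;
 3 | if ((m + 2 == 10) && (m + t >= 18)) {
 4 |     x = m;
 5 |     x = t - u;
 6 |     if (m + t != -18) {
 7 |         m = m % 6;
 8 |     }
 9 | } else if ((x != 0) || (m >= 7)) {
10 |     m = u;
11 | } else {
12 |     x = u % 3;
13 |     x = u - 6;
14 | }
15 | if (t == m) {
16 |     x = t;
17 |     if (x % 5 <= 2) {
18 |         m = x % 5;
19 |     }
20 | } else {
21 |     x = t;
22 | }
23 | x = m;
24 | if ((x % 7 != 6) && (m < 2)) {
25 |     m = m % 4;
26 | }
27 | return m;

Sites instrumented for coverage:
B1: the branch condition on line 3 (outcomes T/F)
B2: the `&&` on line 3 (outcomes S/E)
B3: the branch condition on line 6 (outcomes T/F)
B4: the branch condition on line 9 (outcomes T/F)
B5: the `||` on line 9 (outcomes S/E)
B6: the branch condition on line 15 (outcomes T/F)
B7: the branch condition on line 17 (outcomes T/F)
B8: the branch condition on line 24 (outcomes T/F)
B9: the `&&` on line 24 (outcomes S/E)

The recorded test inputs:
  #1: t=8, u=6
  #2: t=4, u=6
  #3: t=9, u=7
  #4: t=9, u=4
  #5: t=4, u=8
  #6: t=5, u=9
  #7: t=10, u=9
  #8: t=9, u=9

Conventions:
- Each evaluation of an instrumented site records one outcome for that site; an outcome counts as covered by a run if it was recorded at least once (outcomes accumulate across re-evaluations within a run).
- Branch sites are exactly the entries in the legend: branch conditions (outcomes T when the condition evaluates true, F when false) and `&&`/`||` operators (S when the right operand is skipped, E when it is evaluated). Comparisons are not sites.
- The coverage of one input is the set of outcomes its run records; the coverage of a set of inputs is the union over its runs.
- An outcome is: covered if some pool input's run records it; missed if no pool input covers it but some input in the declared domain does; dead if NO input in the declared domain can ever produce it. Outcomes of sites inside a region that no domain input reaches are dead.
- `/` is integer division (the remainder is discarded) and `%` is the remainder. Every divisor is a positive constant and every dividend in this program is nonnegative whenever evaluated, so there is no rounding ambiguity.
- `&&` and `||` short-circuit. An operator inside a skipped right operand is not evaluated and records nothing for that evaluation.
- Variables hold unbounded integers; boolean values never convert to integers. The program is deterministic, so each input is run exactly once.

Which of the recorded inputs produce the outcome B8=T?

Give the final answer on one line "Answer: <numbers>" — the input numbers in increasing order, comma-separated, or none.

input #1 (t=8, u=6): never hits B8=T
input #2 (t=4, u=6): never hits B8=T
input #3 (t=9, u=7): never hits B8=T
input #4 (t=9, u=4): never hits B8=T
input #5 (t=4, u=8): never hits B8=T
input #6 (t=5, u=9): never hits B8=T
input #7 (t=10, u=9): never hits B8=T
input #8 (t=9, u=9): never hits B8=T

Answer: none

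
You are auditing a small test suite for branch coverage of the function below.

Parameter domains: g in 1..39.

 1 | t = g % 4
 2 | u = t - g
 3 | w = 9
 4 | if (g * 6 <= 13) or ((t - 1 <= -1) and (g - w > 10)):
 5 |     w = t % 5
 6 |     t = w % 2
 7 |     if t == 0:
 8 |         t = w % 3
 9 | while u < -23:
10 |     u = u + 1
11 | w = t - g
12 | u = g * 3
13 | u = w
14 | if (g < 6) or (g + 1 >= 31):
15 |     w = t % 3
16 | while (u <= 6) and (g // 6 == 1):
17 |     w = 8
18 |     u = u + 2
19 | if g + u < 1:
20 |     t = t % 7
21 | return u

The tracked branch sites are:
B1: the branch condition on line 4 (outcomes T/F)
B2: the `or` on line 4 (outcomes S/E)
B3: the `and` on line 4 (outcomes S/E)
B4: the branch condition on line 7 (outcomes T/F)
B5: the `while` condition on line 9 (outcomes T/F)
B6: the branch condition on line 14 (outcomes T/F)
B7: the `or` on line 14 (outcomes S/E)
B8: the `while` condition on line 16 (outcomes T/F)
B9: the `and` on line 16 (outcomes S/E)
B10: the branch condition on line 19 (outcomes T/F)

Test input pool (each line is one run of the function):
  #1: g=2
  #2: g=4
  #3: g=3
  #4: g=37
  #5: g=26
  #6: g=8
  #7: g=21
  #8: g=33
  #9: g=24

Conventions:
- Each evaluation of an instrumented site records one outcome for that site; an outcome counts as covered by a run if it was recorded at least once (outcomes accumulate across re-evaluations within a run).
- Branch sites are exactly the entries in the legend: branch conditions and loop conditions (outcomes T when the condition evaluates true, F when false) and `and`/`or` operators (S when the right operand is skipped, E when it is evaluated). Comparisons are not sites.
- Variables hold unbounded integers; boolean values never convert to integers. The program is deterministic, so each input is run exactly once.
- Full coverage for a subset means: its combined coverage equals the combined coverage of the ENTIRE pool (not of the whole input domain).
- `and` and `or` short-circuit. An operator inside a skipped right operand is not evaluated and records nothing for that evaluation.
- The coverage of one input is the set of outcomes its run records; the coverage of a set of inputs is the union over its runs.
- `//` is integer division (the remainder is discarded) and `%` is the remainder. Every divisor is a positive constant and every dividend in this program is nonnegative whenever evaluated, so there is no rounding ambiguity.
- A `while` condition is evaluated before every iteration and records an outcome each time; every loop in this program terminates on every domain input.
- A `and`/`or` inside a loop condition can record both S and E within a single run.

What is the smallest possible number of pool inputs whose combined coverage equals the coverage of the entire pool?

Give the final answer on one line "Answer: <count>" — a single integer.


test 1 (g=2) fires B2->S, B1->T, B4->T, B5->F, B7->S, B6->T, B9->E, B8->F, B10->F; hits B1=T, B2=S, B4=T, B5=F, B6=T, B7=S, B8=F, B9=E, B10=F
test 2 (g=4) fires B2->E, B3->E, B1->F, B5->F, B7->S, B6->T, B9->E, B8->F, B10->T; hits B1=F, B2=E, B3=E, B5=F, B6=T, B7=S, B8=F, B9=E, B10=T
test 3 (g=3) fires B2->E, B3->S, B1->F, B5->F, B7->S, B6->T, B9->E, B8->F, B10->F; hits B1=F, B2=E, B3=S, B5=F, B6=T, B7=S, B8=F, B9=E, B10=F
test 4 (g=37) fires B2->E, B3->S, B1->F, B5->T, B5->T, B5->T, B5->T, B5->T, B5->T, B5->T, B5->T, B5->T, B5->T, B5->T, ...; hits B1=F, B2=E, B3=S, B5=T, B5=F, B6=T, B7=E, B8=F, B9=E, B10=F
test 5 (g=26) fires B2->E, B3->S, B1->F, B5->T, B5->F, B7->E, B6->F, B9->E, B8->F, B10->F; hits B1=F, B2=E, B3=S, B5=T, B5=F, B6=F, B7=E, B8=F, B9=E, B10=F
test 6 (g=8) fires B2->E, B3->E, B1->F, B5->F, B7->E, B6->F, B9->E, B8->T, B9->E, B8->T, B9->E, B8->T, B9->E, B8->T, ...; hits B1=F, B2=E, B3=E, B5=F, B6=F, B7=E, B8=T, B8=F, B9=S, B9=E, B10=F
test 7 (g=21) fires B2->E, B3->S, B1->F, B5->F, B7->E, B6->F, B9->E, B8->F, B10->F; hits B1=F, B2=E, B3=S, B5=F, B6=F, B7=E, B8=F, B9=E, B10=F
test 8 (g=33) fires B2->E, B3->S, B1->F, B5->T, B5->T, B5->T, B5->T, B5->T, B5->T, B5->T, B5->T, B5->T, B5->F, B7->E, ...; hits B1=F, B2=E, B3=S, B5=T, B5=F, B6=T, B7=E, B8=F, B9=E, B10=F
test 9 (g=24) fires B2->E, B3->E, B1->T, B4->T, B5->T, B5->F, B7->E, B6->F, B9->E, B8->F, B10->T; hits B1=T, B2=E, B3=E, B4=T, B5=T, B5=F, B6=F, B7=E, B8=F, B9=E, B10=T
pool-wide coverage (19 outcomes): B1=T, B1=F, B2=S, B2=E, B3=S, B3=E, B4=T, B5=T, B5=F, B6=T, B6=F, B7=S, B7=E, B8=T, B8=F, B9=S, B9=E, B10=T, B10=F
size 1 is not enough: best union over all size-1 subsets is 11/19
size 2 is not enough: best union over all size-2 subsets is 16/19
size 3 is not enough: best union over all size-3 subsets is 18/19
at size 4, {1, 2, 4, 6} reaches all 19 outcomes; every lexicographically earlier size-4 subset fails
Answer: 4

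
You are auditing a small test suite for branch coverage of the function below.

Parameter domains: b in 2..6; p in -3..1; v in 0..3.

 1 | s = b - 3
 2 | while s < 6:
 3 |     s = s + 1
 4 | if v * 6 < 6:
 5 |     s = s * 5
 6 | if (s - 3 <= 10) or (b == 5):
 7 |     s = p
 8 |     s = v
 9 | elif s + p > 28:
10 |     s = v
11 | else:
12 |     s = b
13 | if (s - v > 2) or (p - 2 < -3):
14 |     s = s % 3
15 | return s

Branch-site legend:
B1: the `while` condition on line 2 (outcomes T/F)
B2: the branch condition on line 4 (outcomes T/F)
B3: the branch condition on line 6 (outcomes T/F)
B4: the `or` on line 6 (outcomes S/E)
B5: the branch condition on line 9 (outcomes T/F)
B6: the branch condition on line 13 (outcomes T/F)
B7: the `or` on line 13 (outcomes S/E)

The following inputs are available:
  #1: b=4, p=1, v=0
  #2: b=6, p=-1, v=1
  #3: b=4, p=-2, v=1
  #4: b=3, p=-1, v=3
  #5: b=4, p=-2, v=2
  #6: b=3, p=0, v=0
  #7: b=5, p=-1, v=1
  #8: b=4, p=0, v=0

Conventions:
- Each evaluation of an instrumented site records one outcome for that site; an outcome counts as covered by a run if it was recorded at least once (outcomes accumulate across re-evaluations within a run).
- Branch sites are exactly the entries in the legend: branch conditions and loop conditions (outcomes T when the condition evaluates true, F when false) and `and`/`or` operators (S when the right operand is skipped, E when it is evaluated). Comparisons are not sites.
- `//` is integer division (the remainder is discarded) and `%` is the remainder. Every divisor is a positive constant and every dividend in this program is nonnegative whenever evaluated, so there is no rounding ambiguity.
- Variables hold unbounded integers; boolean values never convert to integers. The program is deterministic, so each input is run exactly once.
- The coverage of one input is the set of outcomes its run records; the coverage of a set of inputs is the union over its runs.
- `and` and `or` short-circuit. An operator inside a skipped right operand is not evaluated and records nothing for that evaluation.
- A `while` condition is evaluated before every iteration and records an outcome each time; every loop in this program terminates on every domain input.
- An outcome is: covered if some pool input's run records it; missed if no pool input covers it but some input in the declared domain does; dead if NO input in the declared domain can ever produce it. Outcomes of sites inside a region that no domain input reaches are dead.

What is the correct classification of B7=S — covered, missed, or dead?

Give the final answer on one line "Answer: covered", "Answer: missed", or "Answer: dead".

no pool input records B7=S
but domain input (b=3, p=-3, v=0) does record it -> reachable, so missed

Answer: missed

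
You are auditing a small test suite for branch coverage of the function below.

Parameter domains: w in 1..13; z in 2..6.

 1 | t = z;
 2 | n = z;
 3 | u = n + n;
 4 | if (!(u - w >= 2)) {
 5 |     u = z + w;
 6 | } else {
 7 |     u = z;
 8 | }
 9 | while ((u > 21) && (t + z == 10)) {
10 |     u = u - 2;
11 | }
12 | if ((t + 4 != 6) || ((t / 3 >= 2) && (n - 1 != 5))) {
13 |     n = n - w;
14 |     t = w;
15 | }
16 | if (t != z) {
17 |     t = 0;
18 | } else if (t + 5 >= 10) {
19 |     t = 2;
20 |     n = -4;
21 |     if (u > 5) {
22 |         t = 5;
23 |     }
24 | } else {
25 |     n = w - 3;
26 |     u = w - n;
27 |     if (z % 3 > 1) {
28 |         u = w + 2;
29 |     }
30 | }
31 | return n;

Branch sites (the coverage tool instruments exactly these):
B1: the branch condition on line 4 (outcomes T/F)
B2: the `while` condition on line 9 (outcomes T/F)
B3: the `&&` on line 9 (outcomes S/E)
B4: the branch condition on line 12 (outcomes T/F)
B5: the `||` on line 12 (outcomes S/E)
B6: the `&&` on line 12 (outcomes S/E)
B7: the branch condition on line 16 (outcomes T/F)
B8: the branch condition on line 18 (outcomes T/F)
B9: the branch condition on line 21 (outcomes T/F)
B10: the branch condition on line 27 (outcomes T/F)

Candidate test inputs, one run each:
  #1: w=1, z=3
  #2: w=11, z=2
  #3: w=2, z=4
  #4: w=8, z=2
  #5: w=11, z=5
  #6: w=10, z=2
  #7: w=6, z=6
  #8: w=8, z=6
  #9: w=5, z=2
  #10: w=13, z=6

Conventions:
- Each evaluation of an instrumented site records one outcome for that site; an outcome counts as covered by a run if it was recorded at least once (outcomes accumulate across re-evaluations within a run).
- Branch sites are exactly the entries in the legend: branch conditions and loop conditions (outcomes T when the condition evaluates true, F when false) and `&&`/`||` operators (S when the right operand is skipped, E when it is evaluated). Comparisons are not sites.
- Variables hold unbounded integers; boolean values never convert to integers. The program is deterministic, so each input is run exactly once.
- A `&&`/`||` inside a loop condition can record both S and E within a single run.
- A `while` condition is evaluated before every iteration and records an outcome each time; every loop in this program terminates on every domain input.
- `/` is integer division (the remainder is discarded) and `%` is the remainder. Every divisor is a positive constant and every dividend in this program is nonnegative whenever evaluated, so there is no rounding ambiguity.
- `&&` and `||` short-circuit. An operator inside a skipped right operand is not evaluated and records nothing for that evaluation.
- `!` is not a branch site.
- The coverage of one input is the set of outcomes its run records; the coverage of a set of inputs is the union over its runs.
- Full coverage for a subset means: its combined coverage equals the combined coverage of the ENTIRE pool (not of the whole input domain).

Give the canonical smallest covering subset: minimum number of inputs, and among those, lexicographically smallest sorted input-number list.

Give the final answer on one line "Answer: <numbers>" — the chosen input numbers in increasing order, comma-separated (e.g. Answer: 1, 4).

test 1 (w=1, z=3) fires B1->F, B3->S, B2->F, B5->S, B4->T, B7->T; hits B1=F, B2=F, B3=S, B4=T, B5=S, B7=T
test 2 (w=11, z=2) fires B1->T, B3->S, B2->F, B5->E, B6->S, B4->F, B7->F, B8->F, B10->T; hits B1=T, B2=F, B3=S, B4=F, B5=E, B6=S, B7=F, B8=F, B10=T
test 3 (w=2, z=4) fires B1->F, B3->S, B2->F, B5->S, B4->T, B7->T; hits B1=F, B2=F, B3=S, B4=T, B5=S, B7=T
test 4 (w=8, z=2) fires B1->T, B3->S, B2->F, B5->E, B6->S, B4->F, B7->F, B8->F, B10->T; hits B1=T, B2=F, B3=S, B4=F, B5=E, B6=S, B7=F, B8=F, B10=T
test 5 (w=11, z=5) fires B1->T, B3->S, B2->F, B5->S, B4->T, B7->T; hits B1=T, B2=F, B3=S, B4=T, B5=S, B7=T
test 6 (w=10, z=2) fires B1->T, B3->S, B2->F, B5->E, B6->S, B4->F, B7->F, B8->F, B10->T; hits B1=T, B2=F, B3=S, B4=F, B5=E, B6=S, B7=F, B8=F, B10=T
test 7 (w=6, z=6) fires B1->F, B3->S, B2->F, B5->S, B4->T, B7->F, B8->T, B9->T; hits B1=F, B2=F, B3=S, B4=T, B5=S, B7=F, B8=T, B9=T
test 8 (w=8, z=6) fires B1->F, B3->S, B2->F, B5->S, B4->T, B7->T; hits B1=F, B2=F, B3=S, B4=T, B5=S, B7=T
test 9 (w=5, z=2) fires B1->T, B3->S, B2->F, B5->E, B6->S, B4->F, B7->F, B8->F, B10->T; hits B1=T, B2=F, B3=S, B4=F, B5=E, B6=S, B7=F, B8=F, B10=T
test 10 (w=13, z=6) fires B1->T, B3->S, B2->F, B5->S, B4->T, B7->T; hits B1=T, B2=F, B3=S, B4=T, B5=S, B7=T
the full pool covers 15 outcomes: B1=T, B1=F, B2=F, B3=S, B4=T, B4=F, B5=S, B5=E, B6=S, B7=T, B7=F, B8=T, B8=F, B9=T, B10=T
checked all size-1 subsets: none covers 15 outcomes (max 9/15)
checked all size-2 subsets: none covers 15 outcomes (max 14/15)
at size 3, {1, 2, 7} reaches all 15 outcomes; every lexicographically earlier size-3 subset fails

Answer: 1, 2, 7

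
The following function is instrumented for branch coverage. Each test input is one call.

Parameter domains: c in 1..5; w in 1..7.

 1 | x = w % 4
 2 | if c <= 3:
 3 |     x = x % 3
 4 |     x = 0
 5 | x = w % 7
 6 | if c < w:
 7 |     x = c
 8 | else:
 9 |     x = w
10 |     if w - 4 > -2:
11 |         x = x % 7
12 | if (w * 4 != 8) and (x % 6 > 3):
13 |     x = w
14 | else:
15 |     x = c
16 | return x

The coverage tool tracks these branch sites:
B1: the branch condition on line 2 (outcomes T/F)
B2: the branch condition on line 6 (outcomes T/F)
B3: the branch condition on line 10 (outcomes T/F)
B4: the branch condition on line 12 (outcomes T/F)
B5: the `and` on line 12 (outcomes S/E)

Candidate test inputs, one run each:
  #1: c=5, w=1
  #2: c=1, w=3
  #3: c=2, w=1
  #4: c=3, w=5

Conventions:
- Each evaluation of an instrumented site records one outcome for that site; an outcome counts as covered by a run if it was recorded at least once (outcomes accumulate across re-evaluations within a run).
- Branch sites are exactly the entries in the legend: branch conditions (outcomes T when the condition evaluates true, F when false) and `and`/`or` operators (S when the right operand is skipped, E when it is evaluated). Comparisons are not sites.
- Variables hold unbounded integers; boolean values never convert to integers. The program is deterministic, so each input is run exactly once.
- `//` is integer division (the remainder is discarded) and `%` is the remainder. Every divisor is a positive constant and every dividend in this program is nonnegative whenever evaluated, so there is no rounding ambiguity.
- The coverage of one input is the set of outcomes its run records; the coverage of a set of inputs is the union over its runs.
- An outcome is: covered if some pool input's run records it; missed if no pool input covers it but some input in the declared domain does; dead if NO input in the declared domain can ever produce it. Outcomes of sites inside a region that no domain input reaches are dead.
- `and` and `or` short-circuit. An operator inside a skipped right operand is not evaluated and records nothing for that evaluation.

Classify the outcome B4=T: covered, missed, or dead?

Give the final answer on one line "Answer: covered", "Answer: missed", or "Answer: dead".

no pool input records B4=T
but domain input (c=4, w=4) does record it -> reachable, so missed

Answer: missed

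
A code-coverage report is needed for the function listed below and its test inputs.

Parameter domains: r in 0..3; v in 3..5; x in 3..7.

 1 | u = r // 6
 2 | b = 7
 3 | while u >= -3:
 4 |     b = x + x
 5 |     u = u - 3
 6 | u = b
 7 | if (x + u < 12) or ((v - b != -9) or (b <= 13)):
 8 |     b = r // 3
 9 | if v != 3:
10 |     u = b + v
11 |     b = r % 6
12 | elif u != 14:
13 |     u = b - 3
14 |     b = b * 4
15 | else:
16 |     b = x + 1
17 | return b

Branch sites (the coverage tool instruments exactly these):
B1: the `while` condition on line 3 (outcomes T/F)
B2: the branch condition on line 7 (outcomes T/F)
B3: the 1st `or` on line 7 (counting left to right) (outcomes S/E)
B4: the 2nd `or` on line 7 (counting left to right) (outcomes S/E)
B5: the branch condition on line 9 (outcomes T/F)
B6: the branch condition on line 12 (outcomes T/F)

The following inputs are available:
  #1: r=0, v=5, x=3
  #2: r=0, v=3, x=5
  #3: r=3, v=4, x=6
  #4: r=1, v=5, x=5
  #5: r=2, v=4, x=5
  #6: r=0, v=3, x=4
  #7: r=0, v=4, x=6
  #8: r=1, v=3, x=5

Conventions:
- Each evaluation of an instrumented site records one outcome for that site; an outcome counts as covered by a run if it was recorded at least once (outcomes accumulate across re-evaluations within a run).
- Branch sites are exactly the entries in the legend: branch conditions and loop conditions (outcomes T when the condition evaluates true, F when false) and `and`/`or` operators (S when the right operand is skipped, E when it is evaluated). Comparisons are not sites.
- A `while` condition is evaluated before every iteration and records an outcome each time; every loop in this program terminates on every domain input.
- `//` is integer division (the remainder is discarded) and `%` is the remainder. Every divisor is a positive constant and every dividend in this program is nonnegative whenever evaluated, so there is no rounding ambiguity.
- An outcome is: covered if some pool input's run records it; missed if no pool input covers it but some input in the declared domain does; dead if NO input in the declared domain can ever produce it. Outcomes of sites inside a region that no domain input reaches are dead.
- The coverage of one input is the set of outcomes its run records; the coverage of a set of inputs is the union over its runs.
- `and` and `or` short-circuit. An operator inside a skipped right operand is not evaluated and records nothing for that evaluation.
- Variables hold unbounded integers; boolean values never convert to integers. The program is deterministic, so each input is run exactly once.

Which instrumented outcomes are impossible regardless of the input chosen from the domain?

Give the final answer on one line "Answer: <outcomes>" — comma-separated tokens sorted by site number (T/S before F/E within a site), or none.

running all 60 domain inputs and tallying outcomes:
  reachable outcomes have witnesses, e.g. B1=T (e.g. r=0, v=3, x=3), B1=F (e.g. r=0, v=3, x=3), B2=T (e.g. r=0, v=3, x=3), B2=F (e.g. r=0, v=5, x=7)

Answer: none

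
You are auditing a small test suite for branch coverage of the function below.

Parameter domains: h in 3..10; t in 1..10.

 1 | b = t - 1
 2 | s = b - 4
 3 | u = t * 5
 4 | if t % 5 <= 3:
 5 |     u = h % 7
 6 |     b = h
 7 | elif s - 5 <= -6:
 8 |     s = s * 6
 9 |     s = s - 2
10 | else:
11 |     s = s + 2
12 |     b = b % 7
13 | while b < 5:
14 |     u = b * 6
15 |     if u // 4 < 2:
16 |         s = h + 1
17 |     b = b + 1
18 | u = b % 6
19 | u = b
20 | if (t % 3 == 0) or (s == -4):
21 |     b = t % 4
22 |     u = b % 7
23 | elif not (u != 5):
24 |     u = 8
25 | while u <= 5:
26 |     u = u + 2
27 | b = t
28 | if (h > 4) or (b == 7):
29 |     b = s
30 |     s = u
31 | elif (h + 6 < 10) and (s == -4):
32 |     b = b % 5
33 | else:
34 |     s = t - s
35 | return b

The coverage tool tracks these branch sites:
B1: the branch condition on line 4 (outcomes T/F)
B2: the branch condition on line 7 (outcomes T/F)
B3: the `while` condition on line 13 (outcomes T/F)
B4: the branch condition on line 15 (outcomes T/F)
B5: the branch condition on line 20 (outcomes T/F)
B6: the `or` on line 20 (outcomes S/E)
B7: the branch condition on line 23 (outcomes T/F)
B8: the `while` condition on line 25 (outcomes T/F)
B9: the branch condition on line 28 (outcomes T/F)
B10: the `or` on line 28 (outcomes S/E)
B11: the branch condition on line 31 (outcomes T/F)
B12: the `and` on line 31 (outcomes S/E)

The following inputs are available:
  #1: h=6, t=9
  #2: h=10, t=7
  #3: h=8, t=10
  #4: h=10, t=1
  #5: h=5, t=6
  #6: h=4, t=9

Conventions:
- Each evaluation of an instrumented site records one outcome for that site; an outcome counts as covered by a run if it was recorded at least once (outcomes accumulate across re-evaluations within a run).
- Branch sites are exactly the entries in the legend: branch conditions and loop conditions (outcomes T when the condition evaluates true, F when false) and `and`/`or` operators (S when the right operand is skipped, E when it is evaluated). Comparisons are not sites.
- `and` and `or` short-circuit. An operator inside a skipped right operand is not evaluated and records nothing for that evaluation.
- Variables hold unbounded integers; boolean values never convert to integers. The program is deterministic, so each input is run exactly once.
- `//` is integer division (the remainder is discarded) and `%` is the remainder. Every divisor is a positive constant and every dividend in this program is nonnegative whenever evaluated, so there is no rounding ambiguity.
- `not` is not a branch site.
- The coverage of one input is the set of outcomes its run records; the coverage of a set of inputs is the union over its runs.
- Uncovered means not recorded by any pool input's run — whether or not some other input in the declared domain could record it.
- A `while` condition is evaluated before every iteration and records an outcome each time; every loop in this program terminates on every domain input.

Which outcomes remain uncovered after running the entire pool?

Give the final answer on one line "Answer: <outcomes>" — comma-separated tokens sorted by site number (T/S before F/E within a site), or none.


run #1 (h=6, t=9) runs B1->F, B2->F, B3->T, B4->T, B3->T, B4->F, B3->T, B4->F, B3->T, B4->F, B3->F, B6->S, B5->T, B8->T, ...; records B1=F, B2=F, B3=T, B3=F, B4=T, B4=F, B5=T, B6=S, B8=T, B8=F, B9=T, B10=S
run #2 (h=10, t=7) runs B1->T, B3->F, B6->E, B5->F, B7->F, B8->F, B10->S, B9->T; records B1=T, B3=F, B5=F, B6=E, B7=F, B8=F, B9=T, B10=S
run #3 (h=8, t=10) runs B1->T, B3->F, B6->E, B5->F, B7->F, B8->F, B10->S, B9->T; records B1=T, B3=F, B5=F, B6=E, B7=F, B8=F, B9=T, B10=S
run #4 (h=10, t=1) runs B1->T, B3->F, B6->E, B5->T, B8->T, B8->T, B8->T, B8->F, B10->S, B9->T; records B1=T, B3=F, B5=T, B6=E, B8=T, B8=F, B9=T, B10=S
run #5 (h=5, t=6) runs B1->T, B3->F, B6->S, B5->T, B8->T, B8->T, B8->F, B10->S, B9->T; records B1=T, B3=F, B5=T, B6=S, B8=T, B8=F, B9=T, B10=S
run #6 (h=4, t=9) runs B1->F, B2->F, B3->T, B4->T, B3->T, B4->F, B3->T, B4->F, B3->T, B4->F, B3->F, B6->S, B5->T, B8->T, ...; records B1=F, B2=F, B3=T, B3=F, B4=T, B4=F, B5=T, B6=S, B8=T, B8=F, B9=F, B10=E, B11=F, B12=S
union over the pool: B1=T, B1=F, B2=F, B3=T, B3=F, B4=T, B4=F, B5=T, B5=F, B6=S, B6=E, B7=F, B8=T, B8=F, B9=T, B9=F, B10=S, B10=E, B11=F, B12=S
uncovered (4 of 24): B2=T, B7=T, B11=T, B12=E
Answer: B2=T, B7=T, B11=T, B12=E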